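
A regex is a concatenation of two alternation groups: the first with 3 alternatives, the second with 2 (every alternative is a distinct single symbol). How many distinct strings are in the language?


First group: 3 alternatives
Second group: 2 alternatives
Concatenation: each choice from group 1 pairs with each from group 2
Total = 3 x 2 = 6

6


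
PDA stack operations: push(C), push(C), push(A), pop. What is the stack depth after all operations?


Tracing stack operations:
  push(C) -> stack = [C], depth=1
  push(C) -> stack = [C,C], depth=2
  push(A) -> stack = [C,C,A], depth=3
  pop -> removed A, stack = [C,C], depth=2
Final depth = 2

2


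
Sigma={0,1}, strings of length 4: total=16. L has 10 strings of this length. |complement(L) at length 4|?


Alphabet: {0,1}
String length: 4
Total strings of length 4 = 2^4 = 16
Strings in L = 10
Complement = total - |L|
= 16 - 10
= 6

6


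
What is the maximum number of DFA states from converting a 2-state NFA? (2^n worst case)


NFA has 2 states
Subset construction: each DFA state = subset of NFA states
Maximum subsets = 2^2
2^2 = 4

4


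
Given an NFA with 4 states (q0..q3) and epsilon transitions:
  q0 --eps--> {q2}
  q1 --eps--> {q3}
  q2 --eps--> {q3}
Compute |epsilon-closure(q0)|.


Starting from q0
Initialize closure = {q0}
Follow epsilon from q0 -> add q2
Follow epsilon from q2 -> add q3
Final closure: {q0, q2, q3}
Size = 3

3


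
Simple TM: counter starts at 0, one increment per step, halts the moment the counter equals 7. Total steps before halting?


Counter starts at 0. Counting sequence:
  Step 1: counter = 1
  Step 2: counter = 2
  Step 3: counter = 3
  Step 4: counter = 4
  Step 5: counter = 5
  Step 6: counter = 6
  Step 7: counter = 7
Counter reached 7 -> halt
Total steps = 7

7


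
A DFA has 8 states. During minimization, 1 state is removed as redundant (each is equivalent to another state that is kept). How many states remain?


Original DFA: 8 states
Redundant states removed: 1
Minimized states = original - removed
= 8 - 1
= 7

7


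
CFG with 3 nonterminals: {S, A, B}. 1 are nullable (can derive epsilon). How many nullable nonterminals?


Nonterminals: {S, A, B}
A nonterminal is nullable if it can derive epsilon
Counting nullable nonterminals: 1
Total nullable = 1

1


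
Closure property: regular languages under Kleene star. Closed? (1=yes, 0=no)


Regular languages are closed under:
- Union (DFA product construction)
- Intersection (DFA product construction)
- Complement (swap accept/reject states)
- Concatenation (NFA construction)
- Kleene star (NFA construction)
Kleene star is in this list
Therefore: closed

1


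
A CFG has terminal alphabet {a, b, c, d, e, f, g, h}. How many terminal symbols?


Terminal symbols: a, b, c, d, e, f, g, h
Counting each: a (#1), b (#2), c (#3), d (#4), e (#5), f (#6), g (#7), h (#8)
Total = 8

8


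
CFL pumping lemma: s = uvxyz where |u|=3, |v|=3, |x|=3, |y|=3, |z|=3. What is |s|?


|s| = |u| + |v| + |x| + |y| + |z|
= 3 + 3 + 3 + 3 + 3
= 6 + 3 + 6
= 9 + 6
= 15

15


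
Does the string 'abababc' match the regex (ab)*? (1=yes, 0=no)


Pattern: (ab)*
String: 'abababc'
Pattern requires: zero or more repetitions of 'ab'
Length 7 is odd -> cannot be (ab)* -> no match
Result: 0

0


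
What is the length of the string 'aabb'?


String: 'aabb'
Counting characters:
  'a' appears 2 time(s)
  'b' appears 2 time(s)
Total length = 2 + 2 = 4

4


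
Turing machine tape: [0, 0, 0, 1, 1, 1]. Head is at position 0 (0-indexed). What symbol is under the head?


Tape: [0, 0, 0, 1, 1, 1]
Positions: 0 1 2 3 4 5
Values:    0 0 0 1 1 1
Head at position 0
tape[0] = 0

0


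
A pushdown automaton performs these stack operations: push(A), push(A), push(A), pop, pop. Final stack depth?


Tracing stack operations:
  push(A) -> stack = [A], depth=1
  push(A) -> stack = [A,A], depth=2
  push(A) -> stack = [A,A,A], depth=3
  pop -> removed A, stack = [A,A], depth=2
  pop -> removed A, stack = [A], depth=1
Final depth = 1

1


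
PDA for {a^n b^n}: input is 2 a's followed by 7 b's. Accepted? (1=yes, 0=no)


Language requires equal numbers of a's and b's
PDA pushes for each 'a', pops for each 'b'
Number of a's = 2
Number of b's = 7
2 != 7 -> Reject

0


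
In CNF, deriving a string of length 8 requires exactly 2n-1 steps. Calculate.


Chomsky Normal Form derivation:
String length n = 8
Each step either:
  - Splits a nonterminal into two (n-1 such steps)
  - Converts a nonterminal to terminal (n such steps)
Total = (n-1) + n = 2n - 1
= 2(8) - 1
= 16 - 1
= 15

15


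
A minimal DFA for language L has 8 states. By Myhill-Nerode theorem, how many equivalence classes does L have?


Myhill-Nerode theorem:
Number of equivalence classes = number of states in minimal DFA
Minimal DFA states = 8
Therefore equivalence classes = 8

8


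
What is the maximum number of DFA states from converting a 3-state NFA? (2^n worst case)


NFA has 3 states
Subset construction: each DFA state = subset of NFA states
Maximum subsets = 2^3
2^3 = 8

8


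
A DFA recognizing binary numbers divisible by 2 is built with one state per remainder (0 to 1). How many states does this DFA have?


Divisibility by 2 is tracked via the remainder mod 2: 0, 1, ..., 1
The construction assigns one state to each remainder
Number of remainders = 2

2


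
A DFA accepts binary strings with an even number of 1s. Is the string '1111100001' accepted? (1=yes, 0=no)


DFA has 2 states: q_even (start, accept=yes) and q_odd
Processing string '1111100001' character by character:
  Position 0: read '1', 1-count=1 -> q_odd
  Position 1: read '1', 1-count=2 -> q_even
  Position 2: read '1', 1-count=3 -> q_odd
  Position 3: read '1', 1-count=4 -> q_even
  Position 4: read '1', 1-count=5 -> q_odd
  Position 5: read '0', 1-count=5 -> q_odd (no change)
  Position 6: read '0', 1-count=5 -> q_odd (no change)
  Position 7: read '0', 1-count=5 -> q_odd (no change)
  Position 8: read '0', 1-count=5 -> q_odd (no change)
  Position 9: read '1', 1-count=6 -> q_even
Final state: q_even, total 1s = 6 (even); the DFA requires an even count -> accept

1


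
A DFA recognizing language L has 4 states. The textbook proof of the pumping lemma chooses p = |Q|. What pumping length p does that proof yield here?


Pumping lemma for regular languages (standard proof):
Take p = |Q|, the number of DFA states.
Any string of length >= |Q| passes through |Q|+1 states while reading its first |Q| symbols,
so by pigeonhole some state repeats, giving the loop that can be pumped.
Here |Q| = 4
Therefore the proof uses p = 4

4


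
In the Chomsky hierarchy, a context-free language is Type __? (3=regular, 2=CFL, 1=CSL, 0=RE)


Chomsky hierarchy levels:
  Type 3: Regular (DFA/NFA/regex)
  Type 2: Context-free (PDA)
  Type 1: Context-sensitive
  Type 0: Recursively enumerable (TM)
'context-free' corresponds to Type 2

2


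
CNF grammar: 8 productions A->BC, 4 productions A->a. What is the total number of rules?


CNF allows two rule forms:
  A -> BC (binary): 8 rules
  A -> a (terminal): 4 rules
Total = 8 + 4 = 12

12


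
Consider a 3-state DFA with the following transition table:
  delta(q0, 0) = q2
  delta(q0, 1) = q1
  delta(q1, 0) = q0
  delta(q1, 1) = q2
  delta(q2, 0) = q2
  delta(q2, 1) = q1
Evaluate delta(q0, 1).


Looking up transition function:
delta(q0, 1) in the table
Row: q0, Column: 1
Result: q1

q1


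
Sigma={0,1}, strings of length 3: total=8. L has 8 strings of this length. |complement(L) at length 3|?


Alphabet: {0,1}
String length: 3
Total strings of length 3 = 2^3 = 8
Strings in L = 8
Complement = total - |L|
= 8 - 8
= 0

0


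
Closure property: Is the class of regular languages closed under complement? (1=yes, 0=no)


Regular languages are closed under all standard operations:
- Union: Yes (product construction)
- Intersection: Yes (product construction)
- Complement: Yes (swap accept/reject)
- Concatenation: Yes (NFA construction)
Operation: complement -> Closed

1


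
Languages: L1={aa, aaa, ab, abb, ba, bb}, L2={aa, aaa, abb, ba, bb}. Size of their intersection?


L1 = {aa, aaa, ab, abb, ba, bb}
L2 = {aa, aaa, abb, ba, bb}
Checking each string in L1 against L2:
  'aa': in L2? Yes
  'aaa': in L2? Yes
  'ab': in L2? No
  'abb': in L2? Yes
  'ba': in L2? Yes
  'bb': in L2? Yes
Intersection = {aa, aaa, abb, ba, bb}
|L1 ∩ L2| = 5

5


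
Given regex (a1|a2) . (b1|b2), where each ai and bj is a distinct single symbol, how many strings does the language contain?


First group: 2 alternatives
Second group: 2 alternatives
Concatenation: each choice from group 1 pairs with each from group 2
Total = 2 x 2 = 4

4


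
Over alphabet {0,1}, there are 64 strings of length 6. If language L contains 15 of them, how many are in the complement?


Alphabet: {0,1}
String length: 6
Total strings of length 6 = 2^6 = 64
Strings in L = 15
Complement = total - |L|
= 64 - 15
= 49

49


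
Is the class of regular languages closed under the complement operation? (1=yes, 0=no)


Regular languages are closed under:
- Union (DFA product construction)
- Intersection (DFA product construction)
- Complement (swap accept/reject states)
- Concatenation (NFA construction)
- Kleene star (NFA construction)
complement is in this list
Therefore: closed

1


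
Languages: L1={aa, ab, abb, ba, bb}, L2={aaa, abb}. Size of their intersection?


L1 = {aa, ab, abb, ba, bb}
L2 = {aaa, abb}
Checking each string in L1 against L2:
  'aa': in L2? No
  'ab': in L2? No
  'abb': in L2? Yes
  'ba': in L2? No
  'bb': in L2? No
Intersection = {abb}
|L1 ∩ L2| = 1

1


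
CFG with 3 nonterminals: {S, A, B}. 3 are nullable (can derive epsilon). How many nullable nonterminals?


Nonterminals: {S, A, B}
A nonterminal is nullable if it can derive epsilon
Counting nullable nonterminals: 3
Total nullable = 3

3


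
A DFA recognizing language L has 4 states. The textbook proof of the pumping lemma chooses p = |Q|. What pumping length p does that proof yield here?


Pumping lemma for regular languages (standard proof):
Take p = |Q|, the number of DFA states.
Any string of length >= |Q| passes through |Q|+1 states while reading its first |Q| symbols,
so by pigeonhole some state repeats, giving the loop that can be pumped.
Here |Q| = 4
Therefore the proof uses p = 4

4


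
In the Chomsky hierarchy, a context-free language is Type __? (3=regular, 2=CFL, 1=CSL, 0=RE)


Chomsky hierarchy levels:
  Type 3: Regular (DFA/NFA/regex)
  Type 2: Context-free (PDA)
  Type 1: Context-sensitive
  Type 0: Recursively enumerable (TM)
'context-free' corresponds to Type 2

2


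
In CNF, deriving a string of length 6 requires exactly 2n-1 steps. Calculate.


Chomsky Normal Form derivation:
String length n = 6
Each step either:
  - Splits a nonterminal into two (n-1 such steps)
  - Converts a nonterminal to terminal (n such steps)
Total = (n-1) + n = 2n - 1
= 2(6) - 1
= 12 - 1
= 11

11


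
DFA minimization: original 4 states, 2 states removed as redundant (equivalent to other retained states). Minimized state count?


Original DFA: 4 states
Redundant states removed: 2
Minimized states = original - removed
= 4 - 2
= 2

2


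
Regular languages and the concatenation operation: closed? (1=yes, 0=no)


Regular languages are closed under all standard operations:
- Union: Yes (product construction)
- Intersection: Yes (product construction)
- Complement: Yes (swap accept/reject)
- Concatenation: Yes (NFA construction)
Operation: concatenation -> Closed

1


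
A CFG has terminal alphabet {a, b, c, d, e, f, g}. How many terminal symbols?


Terminal symbols: a, b, c, d, e, f, g
Counting each: a (#1), b (#2), c (#3), d (#4), e (#5), f (#6), g (#7)
Total = 7

7


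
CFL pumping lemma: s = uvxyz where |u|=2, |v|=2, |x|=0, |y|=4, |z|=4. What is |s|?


|s| = |u| + |v| + |x| + |y| + |z|
= 2 + 2 + 0 + 4 + 4
= 4 + 0 + 8
= 4 + 8
= 12

12


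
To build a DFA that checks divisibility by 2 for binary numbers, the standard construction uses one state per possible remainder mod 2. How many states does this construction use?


Divisibility by 2 is tracked via the remainder mod 2: 0, 1, ..., 1
The construction assigns one state to each remainder
Number of remainders = 2

2


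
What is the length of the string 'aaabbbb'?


String: 'aaabbbb'
Counting characters:
  'a' appears 3 time(s)
  'b' appears 4 time(s)
Total length = 3 + 4 = 7

7


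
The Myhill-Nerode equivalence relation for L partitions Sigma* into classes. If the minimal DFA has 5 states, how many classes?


Myhill-Nerode theorem:
Number of equivalence classes = number of states in minimal DFA
Minimal DFA states = 5
Therefore equivalence classes = 5

5


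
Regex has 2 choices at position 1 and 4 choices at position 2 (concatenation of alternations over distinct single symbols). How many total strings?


First group: 2 alternatives
Second group: 4 alternatives
Concatenation: each choice from group 1 pairs with each from group 2
Total = 2 x 4 = 8

8


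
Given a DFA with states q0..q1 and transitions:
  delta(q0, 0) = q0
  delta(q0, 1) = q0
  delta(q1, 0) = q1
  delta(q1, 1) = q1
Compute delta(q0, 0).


Looking up transition function:
delta(q0, 0) in the table
Row: q0, Column: 0
Result: q0

q0


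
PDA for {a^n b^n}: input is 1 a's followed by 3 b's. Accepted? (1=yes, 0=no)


Language requires equal numbers of a's and b's
PDA pushes for each 'a', pops for each 'b'
Number of a's = 1
Number of b's = 3
1 != 3 -> Reject

0


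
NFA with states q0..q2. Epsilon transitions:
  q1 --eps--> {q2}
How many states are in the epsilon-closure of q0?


Starting from q0
Initialize closure = {q0}
q0 has no outgoing epsilon transitions -> nothing to add
Final closure: {q0}
Size = 1

1


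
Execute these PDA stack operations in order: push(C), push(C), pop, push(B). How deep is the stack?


Tracing stack operations:
  push(C) -> stack = [C], depth=1
  push(C) -> stack = [C,C], depth=2
  pop -> removed C, stack = [C], depth=1
  push(B) -> stack = [C,B], depth=2
Final depth = 2

2


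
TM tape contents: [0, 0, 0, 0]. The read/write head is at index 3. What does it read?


Tape: [0, 0, 0, 0]
Positions: 0 1 2 3
Values:    0 0 0 0
Head at position 3
tape[3] = 0

0


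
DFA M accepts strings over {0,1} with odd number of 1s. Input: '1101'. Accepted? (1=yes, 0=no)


DFA has 2 states: q_even (start, accept=no) and q_odd
Processing string '1101' character by character:
  Position 0: read '1', 1-count=1 -> q_odd
  Position 1: read '1', 1-count=2 -> q_even
  Position 2: read '0', 1-count=2 -> q_even (no change)
  Position 3: read '1', 1-count=3 -> q_odd
Final state: q_odd, total 1s = 3 (odd); the DFA requires an odd count -> accept

1


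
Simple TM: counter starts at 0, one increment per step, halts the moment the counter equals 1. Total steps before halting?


Counter starts at 0. Counting sequence:
  Step 1: counter = 1
Counter reached 1 -> halt
Total steps = 1

1


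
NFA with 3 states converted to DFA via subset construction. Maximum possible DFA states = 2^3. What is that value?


NFA has 3 states
Subset construction: each DFA state = subset of NFA states
Maximum subsets = 2^3
2^3 = 8

8


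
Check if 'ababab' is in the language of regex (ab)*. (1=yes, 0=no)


Pattern: (ab)*
String: 'ababab'
Pattern requires: zero or more repetitions of 'ab'
Pairs: ['ab', 'ab', 'ab']
All pairs are 'ab'? Yes
Result: 1

1


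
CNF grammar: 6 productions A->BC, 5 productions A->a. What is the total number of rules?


CNF allows two rule forms:
  A -> BC (binary): 6 rules
  A -> a (terminal): 5 rules
Total = 6 + 5 = 11

11


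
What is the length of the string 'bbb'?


String: 'bbb'
Counting characters:
  'b' appears 3 time(s)
Total length = 0 + 3 = 3

3


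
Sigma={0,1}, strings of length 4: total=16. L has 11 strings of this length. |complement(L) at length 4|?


Alphabet: {0,1}
String length: 4
Total strings of length 4 = 2^4 = 16
Strings in L = 11
Complement = total - |L|
= 16 - 11
= 5

5


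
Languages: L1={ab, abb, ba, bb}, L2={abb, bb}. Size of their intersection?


L1 = {ab, abb, ba, bb}
L2 = {abb, bb}
Checking each string in L1 against L2:
  'ab': in L2? No
  'abb': in L2? Yes
  'ba': in L2? No
  'bb': in L2? Yes
Intersection = {abb, bb}
|L1 ∩ L2| = 2

2


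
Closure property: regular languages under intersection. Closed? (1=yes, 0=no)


Regular languages are closed under:
- Union (DFA product construction)
- Intersection (DFA product construction)
- Complement (swap accept/reject states)
- Concatenation (NFA construction)
- Kleene star (NFA construction)
intersection is in this list
Therefore: closed

1


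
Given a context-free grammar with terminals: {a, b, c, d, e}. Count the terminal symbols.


Terminal symbols: a, b, c, d, e
Counting each: a (#1), b (#2), c (#3), d (#4), e (#5)
Total = 5

5


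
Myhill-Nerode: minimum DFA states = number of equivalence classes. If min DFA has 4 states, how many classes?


Myhill-Nerode theorem:
Number of equivalence classes = number of states in minimal DFA
Minimal DFA states = 4
Therefore equivalence classes = 4

4


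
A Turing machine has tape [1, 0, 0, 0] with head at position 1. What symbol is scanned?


Tape: [1, 0, 0, 0]
Positions: 0 1 2 3
Values:    1 0 0 0
Head at position 1
tape[1] = 0

0


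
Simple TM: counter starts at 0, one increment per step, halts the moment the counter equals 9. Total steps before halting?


Counter starts at 0. Counting sequence:
  Step 1: counter = 1
  Step 2: counter = 2
  Step 3: counter = 3
  Step 4: counter = 4
  Step 5: counter = 5
  Step 6: counter = 6
  ...
  Step 9: counter = 9
Counter reached 9 -> halt
Total steps = 9

9


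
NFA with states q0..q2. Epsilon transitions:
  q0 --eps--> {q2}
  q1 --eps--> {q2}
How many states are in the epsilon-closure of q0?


Starting from q0
Initialize closure = {q0}
Follow epsilon from q0 -> add q2
Final closure: {q0, q2}
Size = 2

2


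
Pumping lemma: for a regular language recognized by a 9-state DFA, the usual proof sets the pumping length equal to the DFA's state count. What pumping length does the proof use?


Pumping lemma for regular languages (standard proof):
Take p = |Q|, the number of DFA states.
Any string of length >= |Q| passes through |Q|+1 states while reading its first |Q| symbols,
so by pigeonhole some state repeats, giving the loop that can be pumped.
Here |Q| = 9
Therefore the proof uses p = 9

9


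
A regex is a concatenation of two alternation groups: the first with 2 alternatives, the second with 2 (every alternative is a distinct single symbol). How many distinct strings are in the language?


First group: 2 alternatives
Second group: 2 alternatives
Concatenation: each choice from group 1 pairs with each from group 2
Total = 2 x 2 = 4

4


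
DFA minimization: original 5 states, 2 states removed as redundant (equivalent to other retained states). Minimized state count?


Original DFA: 5 states
Redundant states removed: 2
Minimized states = original - removed
= 5 - 2
= 3

3


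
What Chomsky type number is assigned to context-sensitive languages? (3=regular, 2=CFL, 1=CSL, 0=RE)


Chomsky hierarchy levels:
  Type 3: Regular (DFA/NFA/regex)
  Type 2: Context-free (PDA)
  Type 1: Context-sensitive
  Type 0: Recursively enumerable (TM)
'context-sensitive' corresponds to Type 1

1


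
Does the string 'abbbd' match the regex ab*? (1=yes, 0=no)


Pattern: ab*
String: 'abbbd'
Pattern requires: exactly one 'a' followed by zero or more 'b's
First char is 'a' -> OK
Rest 'bbbd': all b's? No
Result: 0

0


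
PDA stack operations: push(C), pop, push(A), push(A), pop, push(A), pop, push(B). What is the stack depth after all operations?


Tracing stack operations:
  push(C) -> stack = [C], depth=1
  pop -> removed C, stack = [], depth=0
  push(A) -> stack = [A], depth=1
  push(A) -> stack = [A,A], depth=2
  pop -> removed A, stack = [A], depth=1
  push(A) -> stack = [A,A], depth=2
  pop -> removed A, stack = [A], depth=1
  push(B) -> stack = [A,B], depth=2
Final depth = 2

2


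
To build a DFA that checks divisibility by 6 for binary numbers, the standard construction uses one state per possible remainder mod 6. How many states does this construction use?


Divisibility by 6 is tracked via the remainder mod 6: 0, 1, ..., 5
The construction assigns one state to each remainder
Number of remainders = 6

6


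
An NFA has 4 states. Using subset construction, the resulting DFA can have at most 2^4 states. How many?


NFA has 4 states
Subset construction: each DFA state = subset of NFA states
Maximum subsets = 2^4
2^4 = 16

16


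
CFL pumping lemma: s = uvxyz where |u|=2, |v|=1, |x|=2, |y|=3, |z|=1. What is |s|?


|s| = |u| + |v| + |x| + |y| + |z|
= 2 + 1 + 2 + 3 + 1
= 3 + 2 + 4
= 5 + 4
= 9

9


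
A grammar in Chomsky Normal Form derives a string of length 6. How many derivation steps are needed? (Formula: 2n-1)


Chomsky Normal Form derivation:
String length n = 6
Each step either:
  - Splits a nonterminal into two (n-1 such steps)
  - Converts a nonterminal to terminal (n such steps)
Total = (n-1) + n = 2n - 1
= 2(6) - 1
= 12 - 1
= 11

11


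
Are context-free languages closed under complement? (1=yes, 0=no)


CFL closure properties:
  Closed under: union, concatenation, Kleene star
  NOT closed under: intersection, complement
Operation 'complement' is in not-closed list -> No (not closed)

0


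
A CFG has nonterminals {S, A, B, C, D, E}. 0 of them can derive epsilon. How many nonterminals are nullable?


Nonterminals: {S, A, B, C, D, E}
A nonterminal is nullable if it can derive epsilon
Counting nullable nonterminals: 0
Total nullable = 0

0


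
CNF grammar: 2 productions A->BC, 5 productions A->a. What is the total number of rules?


CNF allows two rule forms:
  A -> BC (binary): 2 rules
  A -> a (terminal): 5 rules
Total = 2 + 5 = 7

7


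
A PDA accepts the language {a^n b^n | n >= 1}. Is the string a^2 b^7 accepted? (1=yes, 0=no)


Language requires equal numbers of a's and b's
PDA pushes for each 'a', pops for each 'b'
Number of a's = 2
Number of b's = 7
2 != 7 -> Reject

0


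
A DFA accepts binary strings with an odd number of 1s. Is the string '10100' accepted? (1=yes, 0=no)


DFA has 2 states: q_even (start, accept=no) and q_odd
Processing string '10100' character by character:
  Position 0: read '1', 1-count=1 -> q_odd
  Position 1: read '0', 1-count=1 -> q_odd (no change)
  Position 2: read '1', 1-count=2 -> q_even
  Position 3: read '0', 1-count=2 -> q_even (no change)
  Position 4: read '0', 1-count=2 -> q_even (no change)
Final state: q_even, total 1s = 2 (even); the DFA requires an odd count -> reject

0


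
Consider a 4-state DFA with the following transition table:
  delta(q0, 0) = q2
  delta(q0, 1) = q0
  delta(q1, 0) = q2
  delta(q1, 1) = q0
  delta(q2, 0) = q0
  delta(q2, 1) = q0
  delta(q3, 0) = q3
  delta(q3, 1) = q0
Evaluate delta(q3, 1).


Looking up transition function:
delta(q3, 1) in the table
Row: q3, Column: 1
Result: q0

q0


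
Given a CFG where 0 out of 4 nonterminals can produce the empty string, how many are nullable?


Nonterminals: {S, A, B, C}
A nonterminal is nullable if it can derive epsilon
Counting nullable nonterminals: 0
Total nullable = 0

0


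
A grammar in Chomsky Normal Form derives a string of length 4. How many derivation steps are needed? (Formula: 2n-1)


Chomsky Normal Form derivation:
String length n = 4
Each step either:
  - Splits a nonterminal into two (n-1 such steps)
  - Converts a nonterminal to terminal (n such steps)
Total = (n-1) + n = 2n - 1
= 2(4) - 1
= 8 - 1
= 7

7


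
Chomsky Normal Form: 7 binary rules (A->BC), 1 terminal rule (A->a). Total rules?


CNF allows two rule forms:
  A -> BC (binary): 7 rules
  A -> a (terminal): 1 rule
Total = 7 + 1 = 8

8


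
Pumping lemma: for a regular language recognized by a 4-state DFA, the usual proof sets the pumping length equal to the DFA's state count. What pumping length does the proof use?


Pumping lemma for regular languages (standard proof):
Take p = |Q|, the number of DFA states.
Any string of length >= |Q| passes through |Q|+1 states while reading its first |Q| symbols,
so by pigeonhole some state repeats, giving the loop that can be pumped.
Here |Q| = 4
Therefore the proof uses p = 4

4


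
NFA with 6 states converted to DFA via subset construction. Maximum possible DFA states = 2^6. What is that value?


NFA has 6 states
Subset construction: each DFA state = subset of NFA states
Maximum subsets = 2^6
2^6 = 64

64


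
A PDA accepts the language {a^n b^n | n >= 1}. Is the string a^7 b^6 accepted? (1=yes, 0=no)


Language requires equal numbers of a's and b's
PDA pushes for each 'a', pops for each 'b'
Number of a's = 7
Number of b's = 6
7 != 6 -> Reject

0


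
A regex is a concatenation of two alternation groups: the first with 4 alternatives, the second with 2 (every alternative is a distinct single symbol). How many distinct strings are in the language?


First group: 4 alternatives
Second group: 2 alternatives
Concatenation: each choice from group 1 pairs with each from group 2
Total = 4 x 2 = 8

8


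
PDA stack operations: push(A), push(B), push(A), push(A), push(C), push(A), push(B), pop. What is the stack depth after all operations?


Tracing stack operations:
  push(A) -> stack = [A], depth=1
  push(B) -> stack = [A,B], depth=2
  push(A) -> stack = [A,B,A], depth=3
  push(A) -> stack = [A,B,A,A], depth=4
  push(C) -> stack = [A,B,A,A,C], depth=5
  push(A) -> stack = [A,B,A,A,C,A], depth=6
  push(B) -> stack = [A,B,A,A,C,A,B], depth=7
  pop -> removed B, stack = [A,B,A,A,C,A], depth=6
Final depth = 6

6


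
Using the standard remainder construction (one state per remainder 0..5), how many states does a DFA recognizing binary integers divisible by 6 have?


Divisibility by 6 is tracked via the remainder mod 6: 0, 1, ..., 5
The construction assigns one state to each remainder
Number of remainders = 6

6


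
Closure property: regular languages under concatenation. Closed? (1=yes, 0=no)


Regular languages are closed under:
- Union (DFA product construction)
- Intersection (DFA product construction)
- Complement (swap accept/reject states)
- Concatenation (NFA construction)
- Kleene star (NFA construction)
concatenation is in this list
Therefore: closed

1


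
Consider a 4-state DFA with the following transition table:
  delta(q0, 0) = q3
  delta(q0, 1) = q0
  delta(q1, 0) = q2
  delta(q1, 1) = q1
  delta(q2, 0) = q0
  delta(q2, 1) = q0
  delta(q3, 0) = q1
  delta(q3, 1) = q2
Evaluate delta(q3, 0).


Looking up transition function:
delta(q3, 0) in the table
Row: q3, Column: 0
Result: q1

q1


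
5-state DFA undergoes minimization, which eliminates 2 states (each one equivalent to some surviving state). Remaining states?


Original DFA: 5 states
Redundant states removed: 2
Minimized states = original - removed
= 5 - 2
= 3

3


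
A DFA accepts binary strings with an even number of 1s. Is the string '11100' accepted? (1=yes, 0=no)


DFA has 2 states: q_even (start, accept=yes) and q_odd
Processing string '11100' character by character:
  Position 0: read '1', 1-count=1 -> q_odd
  Position 1: read '1', 1-count=2 -> q_even
  Position 2: read '1', 1-count=3 -> q_odd
  Position 3: read '0', 1-count=3 -> q_odd (no change)
  Position 4: read '0', 1-count=3 -> q_odd (no change)
Final state: q_odd, total 1s = 3 (odd); the DFA requires an even count -> reject

0


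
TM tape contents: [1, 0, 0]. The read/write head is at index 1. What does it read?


Tape: [1, 0, 0]
Positions: 0 1 2
Values:    1 0 0
Head at position 1
tape[1] = 0

0


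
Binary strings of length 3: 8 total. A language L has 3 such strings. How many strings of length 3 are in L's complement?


Alphabet: {0,1}
String length: 3
Total strings of length 3 = 2^3 = 8
Strings in L = 3
Complement = total - |L|
= 8 - 3
= 5

5


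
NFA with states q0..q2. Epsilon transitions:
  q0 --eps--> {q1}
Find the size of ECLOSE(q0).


Starting from q0
Initialize closure = {q0}
Follow epsilon from q0 -> add q1
Final closure: {q0, q1}
Size = 2

2


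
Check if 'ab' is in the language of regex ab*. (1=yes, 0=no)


Pattern: ab*
String: 'ab'
Pattern requires: exactly one 'a' followed by zero or more 'b's
First char is 'a' -> OK
Rest 'b': all b's? Yes
Result: 1

1


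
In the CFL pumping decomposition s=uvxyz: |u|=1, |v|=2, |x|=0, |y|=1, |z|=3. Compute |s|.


|s| = |u| + |v| + |x| + |y| + |z|
= 1 + 2 + 0 + 1 + 3
= 3 + 0 + 4
= 3 + 4
= 7

7


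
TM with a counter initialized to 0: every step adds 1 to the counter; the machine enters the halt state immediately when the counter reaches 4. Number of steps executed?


Counter starts at 0. Counting sequence:
  Step 1: counter = 1
  Step 2: counter = 2
  Step 3: counter = 3
  Step 4: counter = 4
Counter reached 4 -> halt
Total steps = 4

4


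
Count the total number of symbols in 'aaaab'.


String: 'aaaab'
Counting characters:
  'a' appears 4 time(s)
  'b' appears 1 time(s)
Total length = 4 + 1 = 5

5


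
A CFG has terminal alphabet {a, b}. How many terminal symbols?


Terminal symbols: a, b
Counting each: a (#1), b (#2)
Total = 2

2


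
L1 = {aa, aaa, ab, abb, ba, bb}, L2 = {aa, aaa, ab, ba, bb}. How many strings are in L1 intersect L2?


L1 = {aa, aaa, ab, abb, ba, bb}
L2 = {aa, aaa, ab, ba, bb}
Checking each string in L1 against L2:
  'aa': in L2? Yes
  'aaa': in L2? Yes
  'ab': in L2? Yes
  'abb': in L2? No
  'ba': in L2? Yes
  'bb': in L2? Yes
Intersection = {aa, aaa, ab, ba, bb}
|L1 ∩ L2| = 5

5


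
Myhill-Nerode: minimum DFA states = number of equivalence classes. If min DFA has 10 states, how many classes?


Myhill-Nerode theorem:
Number of equivalence classes = number of states in minimal DFA
Minimal DFA states = 10
Therefore equivalence classes = 10

10


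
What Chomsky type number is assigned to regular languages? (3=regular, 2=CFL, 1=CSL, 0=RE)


Chomsky hierarchy levels:
  Type 3: Regular (DFA/NFA/regex)
  Type 2: Context-free (PDA)
  Type 1: Context-sensitive
  Type 0: Recursively enumerable (TM)
'regular' corresponds to Type 3

3


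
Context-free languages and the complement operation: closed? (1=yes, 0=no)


CFL closure properties:
  Closed under: union, concatenation, Kleene star
  NOT closed under: intersection, complement
Operation 'complement' is in not-closed list -> No (not closed)

0


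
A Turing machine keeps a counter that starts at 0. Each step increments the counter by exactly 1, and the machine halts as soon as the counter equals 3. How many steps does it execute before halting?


Counter starts at 0. Counting sequence:
  Step 1: counter = 1
  Step 2: counter = 2
  Step 3: counter = 3
Counter reached 3 -> halt
Total steps = 3

3


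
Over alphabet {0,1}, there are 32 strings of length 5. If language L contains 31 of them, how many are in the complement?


Alphabet: {0,1}
String length: 5
Total strings of length 5 = 2^5 = 32
Strings in L = 31
Complement = total - |L|
= 32 - 31
= 1

1


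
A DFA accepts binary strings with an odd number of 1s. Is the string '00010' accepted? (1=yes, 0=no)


DFA has 2 states: q_even (start, accept=no) and q_odd
Processing string '00010' character by character:
  Position 0: read '0', 1-count=0 -> q_even (no change)
  Position 1: read '0', 1-count=0 -> q_even (no change)
  Position 2: read '0', 1-count=0 -> q_even (no change)
  Position 3: read '1', 1-count=1 -> q_odd
  Position 4: read '0', 1-count=1 -> q_odd (no change)
Final state: q_odd, total 1s = 1 (odd); the DFA requires an odd count -> accept

1


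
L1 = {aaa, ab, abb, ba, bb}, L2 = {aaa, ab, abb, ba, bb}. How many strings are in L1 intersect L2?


L1 = {aaa, ab, abb, ba, bb}
L2 = {aaa, ab, abb, ba, bb}
Checking each string in L1 against L2:
  'aaa': in L2? Yes
  'ab': in L2? Yes
  'abb': in L2? Yes
  'ba': in L2? Yes
  'bb': in L2? Yes
Intersection = {aaa, ab, abb, ba, bb}
|L1 ∩ L2| = 5

5


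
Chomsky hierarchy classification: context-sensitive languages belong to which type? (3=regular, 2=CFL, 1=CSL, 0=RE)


Chomsky hierarchy levels:
  Type 3: Regular (DFA/NFA/regex)
  Type 2: Context-free (PDA)
  Type 1: Context-sensitive
  Type 0: Recursively enumerable (TM)
'context-sensitive' corresponds to Type 1

1


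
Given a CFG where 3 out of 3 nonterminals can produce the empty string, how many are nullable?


Nonterminals: {S, A, B}
A nonterminal is nullable if it can derive epsilon
Counting nullable nonterminals: 3
Total nullable = 3

3


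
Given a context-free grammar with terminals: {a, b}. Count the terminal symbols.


Terminal symbols: a, b
Counting each: a (#1), b (#2)
Total = 2

2


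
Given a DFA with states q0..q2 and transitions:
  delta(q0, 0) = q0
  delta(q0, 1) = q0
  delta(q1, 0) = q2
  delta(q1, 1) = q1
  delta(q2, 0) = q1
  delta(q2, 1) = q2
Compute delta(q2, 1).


Looking up transition function:
delta(q2, 1) in the table
Row: q2, Column: 1
Result: q2

q2


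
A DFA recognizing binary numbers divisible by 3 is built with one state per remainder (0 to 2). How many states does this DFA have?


Divisibility by 3 is tracked via the remainder mod 3: 0, 1, ..., 2
The construction assigns one state to each remainder
Number of remainders = 3

3


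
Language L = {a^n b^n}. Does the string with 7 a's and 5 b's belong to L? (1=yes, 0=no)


Language requires equal numbers of a's and b's
PDA pushes for each 'a', pops for each 'b'
Number of a's = 7
Number of b's = 5
7 != 5 -> Reject

0


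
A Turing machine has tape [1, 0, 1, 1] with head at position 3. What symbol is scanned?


Tape: [1, 0, 1, 1]
Positions: 0 1 2 3
Values:    1 0 1 1
Head at position 3
tape[3] = 1

1


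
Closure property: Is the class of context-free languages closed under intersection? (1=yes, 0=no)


CFL closure properties:
  Closed under: union, concatenation, Kleene star
  NOT closed under: intersection, complement
Operation 'intersection' is in not-closed list -> No (not closed)

0


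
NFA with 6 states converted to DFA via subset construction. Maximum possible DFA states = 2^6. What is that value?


NFA has 6 states
Subset construction: each DFA state = subset of NFA states
Maximum subsets = 2^6
2^6 = 64

64


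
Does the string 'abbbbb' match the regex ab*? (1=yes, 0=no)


Pattern: ab*
String: 'abbbbb'
Pattern requires: exactly one 'a' followed by zero or more 'b's
First char is 'a' -> OK
Rest 'bbbbb': all b's? Yes
Result: 1

1


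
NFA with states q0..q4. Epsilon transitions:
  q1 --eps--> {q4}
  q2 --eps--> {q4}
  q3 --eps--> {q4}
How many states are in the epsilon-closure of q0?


Starting from q0
Initialize closure = {q0}
q0 has no outgoing epsilon transitions -> nothing to add
Final closure: {q0}
Size = 1

1


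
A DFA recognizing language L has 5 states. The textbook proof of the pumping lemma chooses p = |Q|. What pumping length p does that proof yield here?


Pumping lemma for regular languages (standard proof):
Take p = |Q|, the number of DFA states.
Any string of length >= |Q| passes through |Q|+1 states while reading its first |Q| symbols,
so by pigeonhole some state repeats, giving the loop that can be pumped.
Here |Q| = 5
Therefore the proof uses p = 5

5


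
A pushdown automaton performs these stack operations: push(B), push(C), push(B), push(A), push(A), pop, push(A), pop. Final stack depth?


Tracing stack operations:
  push(B) -> stack = [B], depth=1
  push(C) -> stack = [B,C], depth=2
  push(B) -> stack = [B,C,B], depth=3
  push(A) -> stack = [B,C,B,A], depth=4
  push(A) -> stack = [B,C,B,A,A], depth=5
  pop -> removed A, stack = [B,C,B,A], depth=4
  push(A) -> stack = [B,C,B,A,A], depth=5
  pop -> removed A, stack = [B,C,B,A], depth=4
Final depth = 4

4


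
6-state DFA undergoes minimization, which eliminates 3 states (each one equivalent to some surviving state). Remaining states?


Original DFA: 6 states
Redundant states removed: 3
Minimized states = original - removed
= 6 - 3
= 3

3


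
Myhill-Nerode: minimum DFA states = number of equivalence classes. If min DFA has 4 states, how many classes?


Myhill-Nerode theorem:
Number of equivalence classes = number of states in minimal DFA
Minimal DFA states = 4
Therefore equivalence classes = 4

4


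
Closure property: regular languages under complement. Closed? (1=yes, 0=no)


Regular languages are closed under:
- Union (DFA product construction)
- Intersection (DFA product construction)
- Complement (swap accept/reject states)
- Concatenation (NFA construction)
- Kleene star (NFA construction)
complement is in this list
Therefore: closed

1


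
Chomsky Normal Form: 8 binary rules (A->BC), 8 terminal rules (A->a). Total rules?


CNF allows two rule forms:
  A -> BC (binary): 8 rules
  A -> a (terminal): 8 rules
Total = 8 + 8 = 16

16


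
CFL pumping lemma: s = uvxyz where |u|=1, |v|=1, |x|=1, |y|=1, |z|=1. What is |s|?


|s| = |u| + |v| + |x| + |y| + |z|
= 1 + 1 + 1 + 1 + 1
= 2 + 1 + 2
= 3 + 2
= 5

5


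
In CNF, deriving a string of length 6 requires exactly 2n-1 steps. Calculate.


Chomsky Normal Form derivation:
String length n = 6
Each step either:
  - Splits a nonterminal into two (n-1 such steps)
  - Converts a nonterminal to terminal (n such steps)
Total = (n-1) + n = 2n - 1
= 2(6) - 1
= 12 - 1
= 11

11


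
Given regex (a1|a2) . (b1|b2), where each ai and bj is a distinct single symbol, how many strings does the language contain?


First group: 2 alternatives
Second group: 2 alternatives
Concatenation: each choice from group 1 pairs with each from group 2
Total = 2 x 2 = 4

4


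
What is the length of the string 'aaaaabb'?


String: 'aaaaabb'
Counting characters:
  'a' appears 5 time(s)
  'b' appears 2 time(s)
Total length = 5 + 2 = 7

7


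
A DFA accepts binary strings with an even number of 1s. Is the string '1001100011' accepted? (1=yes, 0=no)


DFA has 2 states: q_even (start, accept=yes) and q_odd
Processing string '1001100011' character by character:
  Position 0: read '1', 1-count=1 -> q_odd
  Position 1: read '0', 1-count=1 -> q_odd (no change)
  Position 2: read '0', 1-count=1 -> q_odd (no change)
  Position 3: read '1', 1-count=2 -> q_even
  Position 4: read '1', 1-count=3 -> q_odd
  Position 5: read '0', 1-count=3 -> q_odd (no change)
  Position 6: read '0', 1-count=3 -> q_odd (no change)
  Position 7: read '0', 1-count=3 -> q_odd (no change)
  Position 8: read '1', 1-count=4 -> q_even
  Position 9: read '1', 1-count=5 -> q_odd
Final state: q_odd, total 1s = 5 (odd); the DFA requires an even count -> reject

0


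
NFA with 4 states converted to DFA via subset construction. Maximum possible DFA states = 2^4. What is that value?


NFA has 4 states
Subset construction: each DFA state = subset of NFA states
Maximum subsets = 2^4
2^4 = 16

16


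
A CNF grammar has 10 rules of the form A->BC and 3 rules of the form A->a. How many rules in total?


CNF allows two rule forms:
  A -> BC (binary): 10 rules
  A -> a (terminal): 3 rules
Total = 10 + 3 = 13

13


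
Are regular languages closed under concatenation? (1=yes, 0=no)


Regular languages are closed under:
- Union (DFA product construction)
- Intersection (DFA product construction)
- Complement (swap accept/reject states)
- Concatenation (NFA construction)
- Kleene star (NFA construction)
concatenation is in this list
Therefore: closed

1


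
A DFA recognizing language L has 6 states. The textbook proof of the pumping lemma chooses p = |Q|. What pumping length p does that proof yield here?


Pumping lemma for regular languages (standard proof):
Take p = |Q|, the number of DFA states.
Any string of length >= |Q| passes through |Q|+1 states while reading its first |Q| symbols,
so by pigeonhole some state repeats, giving the loop that can be pumped.
Here |Q| = 6
Therefore the proof uses p = 6

6
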